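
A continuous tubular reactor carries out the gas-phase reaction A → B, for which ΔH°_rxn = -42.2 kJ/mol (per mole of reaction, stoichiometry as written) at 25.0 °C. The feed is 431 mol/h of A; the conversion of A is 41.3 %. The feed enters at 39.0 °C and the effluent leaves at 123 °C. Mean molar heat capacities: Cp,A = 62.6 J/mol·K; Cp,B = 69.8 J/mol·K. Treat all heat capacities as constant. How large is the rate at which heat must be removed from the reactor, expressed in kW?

Extent of reaction ξ = 0.413 × 431 = 178 mol/h
Reaction term: ξ·ΔH°_rxn = 178 × -42.2 = -7511.7 kJ/h
Sensible, feed 39.0→25 °C: -377.73 kJ/h
Outlet flows (mol/h): A 253, B 178
Sensible, products 25→123 °C: 2769.7 kJ/h
Q = ΔH = -5119.8 kJ/h = -1.4222 kW
Heat removed = 1.4222 kW

Q_out = 1.42 kW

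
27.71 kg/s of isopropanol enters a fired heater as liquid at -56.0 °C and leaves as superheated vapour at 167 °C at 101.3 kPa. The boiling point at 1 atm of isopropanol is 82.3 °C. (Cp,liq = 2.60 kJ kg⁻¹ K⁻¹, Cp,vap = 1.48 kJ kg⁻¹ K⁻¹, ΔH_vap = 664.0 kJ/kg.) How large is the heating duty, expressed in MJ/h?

Q = 115000 MJ/h

liquid -56.0→82.3 °C: 359.58 kJ/kg
vaporisation at 82.3 °C: 664 kJ/kg
vapour 82.3→167 °C: 125.36 kJ/kg
Δh = 359.58 + 664 + 125.36 = 1148.9 kJ/kg
Q = ṁ·Δh = 27.71 kg/s × 1148.9 kJ/kg = 31837 kJ/s
|Q| = 31837 kW = 114610 MJ/h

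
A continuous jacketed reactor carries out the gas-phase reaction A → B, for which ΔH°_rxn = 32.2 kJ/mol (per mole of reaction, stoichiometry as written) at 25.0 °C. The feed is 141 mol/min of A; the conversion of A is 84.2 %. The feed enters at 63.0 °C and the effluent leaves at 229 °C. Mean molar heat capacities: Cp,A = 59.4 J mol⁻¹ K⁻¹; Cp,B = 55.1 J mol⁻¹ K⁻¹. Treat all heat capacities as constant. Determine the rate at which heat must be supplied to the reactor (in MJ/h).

Q_in = 307 MJ/h

Extent of reaction ξ = 0.842 × 141 = 118.72 mol/min
Reaction term: ξ·ΔH°_rxn = 118.72 × 32.2 = 3822.8 kJ/min
Sensible, feed 63.0→25 °C: -318.27 kJ/min
Outlet flows (mol/min): A 22.278, B 118.72
Sensible, products 25→229 °C: 1604.4 kJ/min
Q = ΔH = 5109 kJ/min = 85.15 kW
Heat supplied = 306.54 MJ/h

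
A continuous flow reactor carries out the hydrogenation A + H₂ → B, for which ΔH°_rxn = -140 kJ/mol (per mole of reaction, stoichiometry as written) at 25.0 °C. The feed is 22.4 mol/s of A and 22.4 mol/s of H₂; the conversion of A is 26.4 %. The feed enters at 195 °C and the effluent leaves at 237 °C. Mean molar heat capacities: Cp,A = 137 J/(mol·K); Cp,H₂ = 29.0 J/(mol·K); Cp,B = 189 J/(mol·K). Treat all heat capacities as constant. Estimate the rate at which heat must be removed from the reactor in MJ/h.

Q_out = 2310 MJ/h

Extent of reaction ξ = 0.264 × 22.4 = 5.9136 mol/s
Reaction term: ξ·ΔH°_rxn = 5.9136 × -140 = -827.9 kJ/s
Sensible, feed 195→25 °C: -632.13 kJ/s
Outlet flows (mol/s): A 16.486, H₂ 16.486, B 5.9136
Sensible, products 25→237 °C: 817.14 kJ/s
Q = ΔH = -642.9 kJ/s = -642.9 kW
Heat removed = 2314.4 MJ/h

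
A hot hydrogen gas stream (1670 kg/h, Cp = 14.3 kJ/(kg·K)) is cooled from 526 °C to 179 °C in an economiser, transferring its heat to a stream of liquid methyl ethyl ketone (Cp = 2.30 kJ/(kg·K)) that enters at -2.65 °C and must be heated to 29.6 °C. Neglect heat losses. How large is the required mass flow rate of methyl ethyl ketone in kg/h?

ṁ_c = 112000 kg/h

Heat released by hot stream: Q = 1670 × 14.3 × (526 − 179) = 8.2867e+06 kJ/h
Energy balance on cold side (adiabatic exchanger): Q = ṁ_c·Cp_c·(T_c,out − T_c,in)
ṁ_c = 8.2867e+06 / [2.30 × (29.6 − -2.65)] = 111720 kg/h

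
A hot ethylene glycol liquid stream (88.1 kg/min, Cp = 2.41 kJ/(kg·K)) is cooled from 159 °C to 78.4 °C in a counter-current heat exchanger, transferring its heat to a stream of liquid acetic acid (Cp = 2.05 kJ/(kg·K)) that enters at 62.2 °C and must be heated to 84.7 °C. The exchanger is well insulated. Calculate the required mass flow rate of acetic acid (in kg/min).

Heat released by hot stream: Q = 88.1 × 2.41 × (159 − 78.4) = 17113 kJ/min
Energy balance on cold side (adiabatic exchanger): Q = ṁ_c·Cp_c·(T_c,out − T_c,in)
ṁ_c = 17113 / [2.05 × (84.7 − 62.2)] = 371.02 kg/min

ṁ_c = 371 kg/min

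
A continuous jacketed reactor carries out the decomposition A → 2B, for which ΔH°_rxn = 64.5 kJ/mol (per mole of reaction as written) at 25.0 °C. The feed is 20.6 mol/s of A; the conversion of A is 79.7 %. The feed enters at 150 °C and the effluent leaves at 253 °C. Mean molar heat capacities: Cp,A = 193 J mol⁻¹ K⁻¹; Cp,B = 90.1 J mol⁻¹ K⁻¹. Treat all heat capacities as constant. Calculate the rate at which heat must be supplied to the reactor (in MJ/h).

Extent of reaction ξ = 0.797 × 20.6 = 16.418 mol/s
Reaction term: ξ·ΔH°_rxn = 16.418 × 64.5 = 1059 kJ/s
Sensible, feed 150→25 °C: -496.98 kJ/s
Outlet flows (mol/s): A 4.1818, B 32.836
Sensible, products 25→253 °C: 858.57 kJ/s
Q = ΔH = 1420.6 kJ/s = 1420.6 kW
Heat supplied = 5114 MJ/h

Q_in = 5110 MJ/h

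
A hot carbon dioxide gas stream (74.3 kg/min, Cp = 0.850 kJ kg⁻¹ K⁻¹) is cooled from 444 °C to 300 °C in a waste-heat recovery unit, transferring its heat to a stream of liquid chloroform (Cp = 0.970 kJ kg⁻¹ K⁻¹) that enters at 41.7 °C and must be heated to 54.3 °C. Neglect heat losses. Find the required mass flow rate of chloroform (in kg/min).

Heat released by hot stream: Q = 74.3 × 0.850 × (444 − 300) = 9094.3 kJ/min
Energy balance on cold side (adiabatic exchanger): Q = ṁ_c·Cp_c·(T_c,out − T_c,in)
ṁ_c = 9094.3 / [0.970 × (54.3 − 41.7)] = 744.09 kg/min

ṁ_c = 744 kg/min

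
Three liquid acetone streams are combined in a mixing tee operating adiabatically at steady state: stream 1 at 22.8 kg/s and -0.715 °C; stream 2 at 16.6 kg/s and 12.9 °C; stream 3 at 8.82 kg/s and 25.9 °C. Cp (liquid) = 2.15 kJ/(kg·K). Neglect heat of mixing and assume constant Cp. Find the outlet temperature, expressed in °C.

T_out = 8.84 °C

Energy balance with Q = 0: Σ ṁᵢCp,ᵢ(T_out − Tᵢ) = 0
T_out = Σ ṁᵢCp,ᵢTᵢ / Σ ṁᵢCp,ᵢ
      = 916.49 / 103.67 = 8.8402 °C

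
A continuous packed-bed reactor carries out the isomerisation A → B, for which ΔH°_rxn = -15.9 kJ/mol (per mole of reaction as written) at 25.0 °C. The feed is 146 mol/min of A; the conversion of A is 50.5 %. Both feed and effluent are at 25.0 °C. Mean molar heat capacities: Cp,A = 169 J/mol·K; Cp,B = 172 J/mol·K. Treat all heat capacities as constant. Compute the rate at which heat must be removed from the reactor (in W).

Extent of reaction ξ = 0.505 × 146 = 73.73 mol/min
Reaction term: ξ·ΔH°_rxn = 73.73 × -15.9 = -1172.3 kJ/min
Q = ΔH = -1172.3 kJ/min = -19.538 kW
Heat removed = 19538 W

Q_out = 19500 W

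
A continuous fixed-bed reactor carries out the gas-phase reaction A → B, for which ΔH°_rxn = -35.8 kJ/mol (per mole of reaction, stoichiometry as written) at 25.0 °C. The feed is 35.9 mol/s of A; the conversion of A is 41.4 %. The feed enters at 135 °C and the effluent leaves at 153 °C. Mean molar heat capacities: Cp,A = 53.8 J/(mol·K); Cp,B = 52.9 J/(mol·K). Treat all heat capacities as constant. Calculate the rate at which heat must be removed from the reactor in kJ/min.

Q_out = 29900 kJ/min

Extent of reaction ξ = 0.414 × 35.9 = 14.863 mol/s
Reaction term: ξ·ΔH°_rxn = 14.863 × -35.8 = -532.08 kJ/s
Sensible, feed 135→25 °C: -212.46 kJ/s
Outlet flows (mol/s): A 21.037, B 14.863
Sensible, products 25→153 °C: 245.51 kJ/s
Q = ΔH = -499.03 kJ/s = -499.03 kW
Heat removed = 29942 kJ/min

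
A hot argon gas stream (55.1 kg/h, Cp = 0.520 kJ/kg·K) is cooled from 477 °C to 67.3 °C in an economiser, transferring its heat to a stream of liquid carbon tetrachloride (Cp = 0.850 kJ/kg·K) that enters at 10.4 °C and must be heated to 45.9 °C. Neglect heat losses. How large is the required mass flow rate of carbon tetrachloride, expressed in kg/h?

Heat released by hot stream: Q = 55.1 × 0.520 × (477 − 67.3) = 11739 kJ/h
Energy balance on cold side (adiabatic exchanger): Q = ṁ_c·Cp_c·(T_c,out − T_c,in)
ṁ_c = 11739 / [0.850 × (45.9 − 10.4)] = 389.02 kg/h

ṁ_c = 389 kg/h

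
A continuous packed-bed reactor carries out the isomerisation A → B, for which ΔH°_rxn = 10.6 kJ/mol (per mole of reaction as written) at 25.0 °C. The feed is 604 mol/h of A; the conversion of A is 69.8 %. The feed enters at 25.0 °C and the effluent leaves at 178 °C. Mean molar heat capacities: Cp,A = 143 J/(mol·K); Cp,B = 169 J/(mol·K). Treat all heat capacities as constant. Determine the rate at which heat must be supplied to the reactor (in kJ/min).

Q_in = 323 kJ/min

Extent of reaction ξ = 0.698 × 604 = 421.59 mol/h
Reaction term: ξ·ΔH°_rxn = 421.59 × 10.6 = 4468.9 kJ/h
Sensible, feed 25.0→25 °C: 0 kJ/h
Outlet flows (mol/h): A 182.41, B 421.59
Sensible, products 25→178 °C: 14892 kJ/h
Q = ΔH = 19361 kJ/h = 5.378 kW
Heat supplied = 322.68 kJ/min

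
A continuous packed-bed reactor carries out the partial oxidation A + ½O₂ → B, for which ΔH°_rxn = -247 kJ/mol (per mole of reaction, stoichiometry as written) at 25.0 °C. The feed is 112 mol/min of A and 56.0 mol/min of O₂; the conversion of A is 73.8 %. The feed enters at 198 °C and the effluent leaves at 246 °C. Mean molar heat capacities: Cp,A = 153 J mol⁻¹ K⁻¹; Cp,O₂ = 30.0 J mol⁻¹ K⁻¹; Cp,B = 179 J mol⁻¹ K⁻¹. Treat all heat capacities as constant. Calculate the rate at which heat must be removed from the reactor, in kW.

Q_out = 322 kW

Extent of reaction ξ = 0.738 × 112 = 82.656 mol/min
Reaction term: ξ·ΔH°_rxn = 82.656 × -247 = -20416 kJ/min
Sensible, feed 198→25 °C: -3255.2 kJ/min
Outlet flows (mol/min): A 29.344, O₂ 14.672, B 82.656
Sensible, products 25→246 °C: 4359.3 kJ/min
Q = ΔH = -19312 kJ/min = -321.87 kW
Heat removed = 321.87 kW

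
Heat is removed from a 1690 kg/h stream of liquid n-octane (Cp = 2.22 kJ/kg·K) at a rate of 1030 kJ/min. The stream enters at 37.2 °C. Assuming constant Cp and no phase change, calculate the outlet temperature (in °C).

Q = 1030 kJ/min = 61800 kJ/h
ΔT = Q/(ṁ·Cp) = 61800/(1690×2.22) = 16.472 K
T_out = 37.2 − 16.472 = 20.728 °C

T_out = 20.7 °C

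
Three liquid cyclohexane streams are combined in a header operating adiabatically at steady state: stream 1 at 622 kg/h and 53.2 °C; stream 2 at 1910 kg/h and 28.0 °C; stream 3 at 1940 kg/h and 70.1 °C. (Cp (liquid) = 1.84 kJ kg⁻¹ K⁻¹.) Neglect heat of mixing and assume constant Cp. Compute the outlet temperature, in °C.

No heat crosses the boundary, so H_out = H_in.
T_out = Σ ṁᵢCp,ᵢTᵢ / Σ ṁᵢCp,ᵢ
      = 409520 / 8228.5 = 49.768 °C

T_out = 49.8 °C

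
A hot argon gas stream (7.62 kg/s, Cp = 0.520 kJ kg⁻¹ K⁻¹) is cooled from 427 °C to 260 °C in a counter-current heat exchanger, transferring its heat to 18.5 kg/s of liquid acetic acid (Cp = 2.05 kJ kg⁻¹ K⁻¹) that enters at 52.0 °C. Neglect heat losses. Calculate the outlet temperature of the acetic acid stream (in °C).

Heat released by hot stream: Q = 7.62 × 0.520 × (427 − 260) = 661.72 kJ/s
Energy balance on cold side (adiabatic exchanger): Q = ṁ_c·Cp_c·(T_c,out − T_c,in)
T_c,out = 52.0 + 661.72/(18.5 × 2.05) = 69.448 °C

T_c,out = 69.4 °C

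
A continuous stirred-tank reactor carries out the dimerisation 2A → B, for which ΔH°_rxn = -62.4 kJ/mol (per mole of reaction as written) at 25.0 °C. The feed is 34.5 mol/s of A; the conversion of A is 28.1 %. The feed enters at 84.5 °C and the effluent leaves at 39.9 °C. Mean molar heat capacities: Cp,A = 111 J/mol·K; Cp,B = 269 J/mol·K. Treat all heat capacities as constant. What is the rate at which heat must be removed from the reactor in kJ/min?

Q_out = 28200 kJ/min

Extent of reaction ξ = 0.281 × 34.5 / 2 = 4.8473 mol/s
Reaction term: ξ·ΔH°_rxn = 4.8473 × -62.4 = -302.47 kJ/s
Sensible, feed 84.5→25 °C: -227.86 kJ/s
Outlet flows (mol/s): A 24.805, B 4.8473
Sensible, products 25→39.9 °C: 60.454 kJ/s
Q = ΔH = -469.87 kJ/s = -469.87 kW
Heat removed = 28192 kJ/min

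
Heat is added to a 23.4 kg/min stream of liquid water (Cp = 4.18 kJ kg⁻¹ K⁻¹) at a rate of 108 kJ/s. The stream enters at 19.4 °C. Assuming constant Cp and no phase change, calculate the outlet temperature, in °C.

T_out = 85.6 °C

Q = 108 kJ/s = 6480 kJ/min
ΔT = Q/(ṁ·Cp) = 6480/(23.4×4.18) = 66.25 K
T_out = 19.4 + 66.25 = 85.65 °C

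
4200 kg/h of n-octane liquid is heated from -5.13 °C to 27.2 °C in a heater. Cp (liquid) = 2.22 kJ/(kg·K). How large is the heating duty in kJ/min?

Q = 5020 kJ/min

Q = ṁ·Cp·ΔT = 4200 × 2.22 × (27.2 − -5.13) = 301440 kJ/h
Converting: 301440 / 3600 s = 83.735 kW
Heating duty = 5024.1 kJ/min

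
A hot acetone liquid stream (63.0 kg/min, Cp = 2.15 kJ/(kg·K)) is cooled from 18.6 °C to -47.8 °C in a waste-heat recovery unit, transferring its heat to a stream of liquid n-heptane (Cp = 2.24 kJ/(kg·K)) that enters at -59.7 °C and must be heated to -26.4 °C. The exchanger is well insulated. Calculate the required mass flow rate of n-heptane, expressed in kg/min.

ṁ_c = 121 kg/min

Heat released by hot stream: Q = 63.0 × 2.15 × (18.6 − -47.8) = 8993.9 kJ/min
Energy balance on cold side (adiabatic exchanger): Q = ṁ_c·Cp_c·(T_c,out − T_c,in)
ṁ_c = 8993.9 / [2.24 × (-26.4 − -59.7)] = 120.57 kg/min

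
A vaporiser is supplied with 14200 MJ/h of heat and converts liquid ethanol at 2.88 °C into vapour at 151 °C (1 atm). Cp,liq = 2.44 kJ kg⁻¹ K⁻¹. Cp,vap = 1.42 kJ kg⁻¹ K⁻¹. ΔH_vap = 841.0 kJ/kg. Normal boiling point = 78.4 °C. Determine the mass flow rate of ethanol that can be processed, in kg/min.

ṁ = 210 kg/min

Δh = 2.44×(78.4−2.88) + 841.0 + 1.42×(151−78.4) = 1128.4 kJ/kg
Q = 14200 MJ/h = 3944.4 kJ/s = 236670 kJ/min
ṁ = Q/Δh = 236670 / 1128.4 = 209.74 kg/min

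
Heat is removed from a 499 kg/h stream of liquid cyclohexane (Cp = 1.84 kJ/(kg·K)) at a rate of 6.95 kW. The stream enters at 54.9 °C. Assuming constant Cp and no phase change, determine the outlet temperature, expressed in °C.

Q = 6.95 kW = 25020 kJ/h
ΔT = Q/(ṁ·Cp) = 25020/(499×1.84) = 27.25 K
T_out = 54.9 − 27.25 = 27.65 °C

T_out = 27.6 °C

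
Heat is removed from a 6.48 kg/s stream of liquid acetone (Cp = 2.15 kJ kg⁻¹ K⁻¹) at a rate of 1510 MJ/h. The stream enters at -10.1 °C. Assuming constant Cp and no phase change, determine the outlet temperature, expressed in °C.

Q = 1510 MJ/h = 419.44 kJ/s
ΔT = Q/(ṁ·Cp) = 419.44/(6.48×2.15) = 30.107 K
T_out = -10.1 − 30.107 = -40.207 °C

T_out = -40.2 °C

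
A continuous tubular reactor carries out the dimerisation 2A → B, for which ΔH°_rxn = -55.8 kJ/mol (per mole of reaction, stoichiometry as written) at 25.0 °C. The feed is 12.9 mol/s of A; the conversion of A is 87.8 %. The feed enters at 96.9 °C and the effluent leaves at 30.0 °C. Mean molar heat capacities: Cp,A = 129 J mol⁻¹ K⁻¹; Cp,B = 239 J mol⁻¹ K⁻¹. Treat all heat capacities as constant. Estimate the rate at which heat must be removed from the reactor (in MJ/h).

Q_out = 1540 MJ/h

Extent of reaction ξ = 0.878 × 12.9 / 2 = 5.6631 mol/s
Reaction term: ξ·ΔH°_rxn = 5.6631 × -55.8 = -316 kJ/s
Sensible, feed 96.9→25 °C: -119.65 kJ/s
Outlet flows (mol/s): A 1.5738, B 5.6631
Sensible, products 25→30.0 °C: 7.7825 kJ/s
Q = ΔH = -427.87 kJ/s = -427.87 kW
Heat removed = 1540.3 MJ/h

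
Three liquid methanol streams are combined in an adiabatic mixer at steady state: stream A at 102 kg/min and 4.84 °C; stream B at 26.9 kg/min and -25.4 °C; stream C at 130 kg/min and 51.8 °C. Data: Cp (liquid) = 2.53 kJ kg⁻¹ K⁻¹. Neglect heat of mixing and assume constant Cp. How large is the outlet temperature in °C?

Adiabatic, steady state ⇒ Σ ṁᵢCp,ᵢ(T_out − Tᵢ) = 0
T_out = Σ ṁᵢCp,ᵢTᵢ / Σ ṁᵢCp,ᵢ
      = 16557 / 655.02 = 25.278 °C

T_out = 25.3 °C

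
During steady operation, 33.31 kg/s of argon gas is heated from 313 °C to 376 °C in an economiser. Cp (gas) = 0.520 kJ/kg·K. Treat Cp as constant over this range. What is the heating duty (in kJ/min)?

Q = ṁ·Cp·ΔT = 33.31 × 0.520 × (376 − 313) = 1091.2 kJ/s
Heating duty = 65474 kJ/min

Q = 65500 kJ/min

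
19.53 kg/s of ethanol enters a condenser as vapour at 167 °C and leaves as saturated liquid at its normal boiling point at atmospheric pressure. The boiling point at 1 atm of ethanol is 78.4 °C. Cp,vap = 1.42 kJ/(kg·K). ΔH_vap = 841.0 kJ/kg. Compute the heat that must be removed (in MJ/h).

vapour 167→78.4 °C: -125.81 kJ/kg
condensation at 78.4 °C: -841 kJ/kg
Δh = -125.81 + -841 = -966.81 kJ/kg
Q = ṁ·Δh = 19.53 kg/s × -966.81 kJ/kg = -18882 kJ/s
|Q| = 18882 kW = 67975 MJ/h

Q_c = 68000 MJ/h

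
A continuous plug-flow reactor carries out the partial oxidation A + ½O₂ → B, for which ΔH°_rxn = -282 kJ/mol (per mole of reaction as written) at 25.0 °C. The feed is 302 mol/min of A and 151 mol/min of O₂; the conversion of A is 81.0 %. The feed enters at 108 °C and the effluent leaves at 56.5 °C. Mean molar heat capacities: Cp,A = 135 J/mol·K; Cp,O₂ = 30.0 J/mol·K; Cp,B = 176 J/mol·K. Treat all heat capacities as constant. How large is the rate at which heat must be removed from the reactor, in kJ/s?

Extent of reaction ξ = 0.810 × 302 = 244.62 mol/min
Reaction term: ξ·ΔH°_rxn = 244.62 × -282 = -68983 kJ/min
Sensible, feed 108→25 °C: -3759.9 kJ/min
Outlet flows (mol/min): A 57.38, O₂ 28.69, B 244.62
Sensible, products 25→56.5 °C: 1627.3 kJ/min
Q = ΔH = -71115 kJ/min = -1185.3 kW
Heat removed = 1185.3 kJ/s

Q_out = 1190 kJ/s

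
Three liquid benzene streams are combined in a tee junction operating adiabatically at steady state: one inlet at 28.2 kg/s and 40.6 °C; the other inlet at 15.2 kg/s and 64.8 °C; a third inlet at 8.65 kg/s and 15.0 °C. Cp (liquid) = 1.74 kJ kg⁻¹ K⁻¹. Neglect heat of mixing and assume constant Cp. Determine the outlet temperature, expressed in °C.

T_out = 43.4 °C

Energy balance with Q = 0: Σ ṁᵢCp,ᵢ(T_out − Tᵢ) = 0
T_out = Σ ṁᵢCp,ᵢTᵢ / Σ ṁᵢCp,ᵢ
      = 3931.8 / 90.567 = 43.413 °C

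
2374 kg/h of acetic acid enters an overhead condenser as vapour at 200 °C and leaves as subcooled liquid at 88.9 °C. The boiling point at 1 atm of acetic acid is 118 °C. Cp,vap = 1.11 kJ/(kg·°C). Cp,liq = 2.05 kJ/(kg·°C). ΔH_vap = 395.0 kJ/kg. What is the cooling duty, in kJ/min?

vapour 200→118 °C: -91.02 kJ/kg
condensation at 118 °C: -395 kJ/kg
liquid 118→88.9 °C: -59.655 kJ/kg
Δh = -91.02 + -395 + -59.655 = -545.67 kJ/kg
Q = ṁ·Δh = 2374 kg/h × -545.67 kJ/kg = -1.2954e+06 kJ/h
|Q| = 359.84 kW = 21591 kJ/min

Q_c = 21600 kJ/min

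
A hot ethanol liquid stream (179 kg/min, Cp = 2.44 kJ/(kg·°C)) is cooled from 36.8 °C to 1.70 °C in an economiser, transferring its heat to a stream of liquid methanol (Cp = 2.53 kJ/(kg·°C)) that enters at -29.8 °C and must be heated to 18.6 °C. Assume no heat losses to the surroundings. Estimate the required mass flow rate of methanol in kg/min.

Heat released by hot stream: Q = 179 × 2.44 × (36.8 − 1.70) = 15330 kJ/min
Energy balance on cold side (adiabatic exchanger): Q = ṁ_c·Cp_c·(T_c,out − T_c,in)
ṁ_c = 15330 / [2.53 × (18.6 − -29.8)] = 125.19 kg/min

ṁ_c = 125 kg/min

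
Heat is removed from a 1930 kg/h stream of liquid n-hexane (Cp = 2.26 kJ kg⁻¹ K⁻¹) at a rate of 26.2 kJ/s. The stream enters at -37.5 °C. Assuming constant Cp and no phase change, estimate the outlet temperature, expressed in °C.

Q = 26.2 kJ/s = 94320 kJ/h
ΔT = Q/(ṁ·Cp) = 94320/(1930×2.26) = 21.624 K
T_out = -37.5 − 21.624 = -59.124 °C

T_out = -59.1 °C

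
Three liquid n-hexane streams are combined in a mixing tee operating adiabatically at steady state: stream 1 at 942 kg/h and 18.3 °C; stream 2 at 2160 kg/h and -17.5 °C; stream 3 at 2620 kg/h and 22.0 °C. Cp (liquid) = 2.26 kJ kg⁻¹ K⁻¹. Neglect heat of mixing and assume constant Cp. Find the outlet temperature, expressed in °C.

T_out = 6.48 °C

No heat crosses the boundary, so H_out = H_in.
T_out = Σ ṁᵢCp,ᵢTᵢ / Σ ṁᵢCp,ᵢ
      = 83798 / 12932 = 6.48 °C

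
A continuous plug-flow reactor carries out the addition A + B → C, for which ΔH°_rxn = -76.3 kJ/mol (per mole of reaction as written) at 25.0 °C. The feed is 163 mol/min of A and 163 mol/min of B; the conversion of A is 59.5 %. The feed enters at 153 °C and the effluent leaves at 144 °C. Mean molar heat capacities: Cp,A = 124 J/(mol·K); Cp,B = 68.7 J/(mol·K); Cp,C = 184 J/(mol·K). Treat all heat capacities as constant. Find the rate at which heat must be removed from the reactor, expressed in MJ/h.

Q_out = 467 MJ/h

Extent of reaction ξ = 0.595 × 163 = 96.985 mol/min
Reaction term: ξ·ΔH°_rxn = 96.985 × -76.3 = -7400 kJ/min
Sensible, feed 153→25 °C: -4020.5 kJ/min
Outlet flows (mol/min): A 66.015, B 66.015, C 96.985
Sensible, products 25→144 °C: 3637.4 kJ/min
Q = ΔH = -7783.1 kJ/min = -129.72 kW
Heat removed = 466.98 MJ/h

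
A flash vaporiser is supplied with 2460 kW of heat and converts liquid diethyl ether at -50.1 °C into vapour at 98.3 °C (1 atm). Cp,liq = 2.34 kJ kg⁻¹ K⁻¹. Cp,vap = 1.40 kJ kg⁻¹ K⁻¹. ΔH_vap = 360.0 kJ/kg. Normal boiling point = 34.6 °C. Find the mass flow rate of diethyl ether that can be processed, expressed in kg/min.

Δh = 2.34×(34.6−-50.1) + 360.0 + 1.40×(98.3−34.6) = 647.38 kJ/kg
Q = 2460 kW = 2460 kJ/s = 147600 kJ/min
ṁ = Q/Δh = 147600 / 647.38 = 228 kg/min

ṁ = 228 kg/min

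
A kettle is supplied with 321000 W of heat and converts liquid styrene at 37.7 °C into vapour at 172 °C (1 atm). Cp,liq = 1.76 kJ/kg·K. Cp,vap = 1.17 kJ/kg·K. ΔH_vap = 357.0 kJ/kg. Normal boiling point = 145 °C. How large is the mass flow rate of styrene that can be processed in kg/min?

ṁ = 33.4 kg/min

Δh = 1.76×(145−37.7) + 357.0 + 1.17×(172−145) = 577.44 kJ/kg
Q = 321000 W = 321 kJ/s = 19260 kJ/min
ṁ = Q/Δh = 19260 / 577.44 = 33.354 kg/min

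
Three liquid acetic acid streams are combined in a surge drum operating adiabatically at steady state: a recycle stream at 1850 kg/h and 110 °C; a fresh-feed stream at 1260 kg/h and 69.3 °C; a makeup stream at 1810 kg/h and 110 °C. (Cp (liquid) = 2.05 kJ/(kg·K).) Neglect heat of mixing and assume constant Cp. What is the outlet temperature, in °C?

Adiabatic, steady state ⇒ Σ ṁᵢCp,ᵢ(T_out − Tᵢ) = 0
Σ ṁᵢCp,ᵢTᵢ = 1850×2.05×110 + 1260×2.05×69.3 + 1810×2.05×110 = 1.0043e+06
Σ ṁᵢCp,ᵢ = 1850×2.05 + 1260×2.05 + 1810×2.05 = 10086
T_out = 1.0043e+06 / 10086 = 99.577 °C

T_out = 99.6 °C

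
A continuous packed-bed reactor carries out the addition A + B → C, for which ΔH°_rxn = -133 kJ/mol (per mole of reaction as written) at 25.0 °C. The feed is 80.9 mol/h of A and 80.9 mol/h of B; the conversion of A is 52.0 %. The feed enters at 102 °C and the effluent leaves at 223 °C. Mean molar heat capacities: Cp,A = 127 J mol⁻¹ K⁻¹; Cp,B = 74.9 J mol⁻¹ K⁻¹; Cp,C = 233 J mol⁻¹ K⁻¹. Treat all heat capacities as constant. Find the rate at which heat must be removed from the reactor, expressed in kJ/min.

Q_out = 56.0 kJ/min

Extent of reaction ξ = 0.520 × 80.9 = 42.068 mol/h
Reaction term: ξ·ΔH°_rxn = 42.068 × -133 = -5595 kJ/h
Sensible, feed 102→25 °C: -1257.7 kJ/h
Outlet flows (mol/h): A 38.832, B 38.832, C 42.068
Sensible, products 25→223 °C: 3493.1 kJ/h
Q = ΔH = -3359.6 kJ/h = -0.93323 kW
Heat removed = 55.994 kJ/min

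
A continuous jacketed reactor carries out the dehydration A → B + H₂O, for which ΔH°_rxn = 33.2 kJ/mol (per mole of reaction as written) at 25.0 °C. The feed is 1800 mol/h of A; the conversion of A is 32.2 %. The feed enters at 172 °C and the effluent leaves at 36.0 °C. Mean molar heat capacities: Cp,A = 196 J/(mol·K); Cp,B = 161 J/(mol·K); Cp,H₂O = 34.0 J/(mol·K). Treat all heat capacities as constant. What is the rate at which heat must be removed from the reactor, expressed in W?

Extent of reaction ξ = 0.322 × 1800 = 579.6 mol/h
Reaction term: ξ·ΔH°_rxn = 579.6 × 33.2 = 19243 kJ/h
Sensible, feed 172→25 °C: -51862 kJ/h
Outlet flows (mol/h): A 1220.4, B 579.6, H₂O 579.6
Sensible, products 25→36.0 °C: 3874.4 kJ/h
Q = ΔH = -28744 kJ/h = -7.9846 kW
Heat removed = 7984.6 W

Q_out = 7980 W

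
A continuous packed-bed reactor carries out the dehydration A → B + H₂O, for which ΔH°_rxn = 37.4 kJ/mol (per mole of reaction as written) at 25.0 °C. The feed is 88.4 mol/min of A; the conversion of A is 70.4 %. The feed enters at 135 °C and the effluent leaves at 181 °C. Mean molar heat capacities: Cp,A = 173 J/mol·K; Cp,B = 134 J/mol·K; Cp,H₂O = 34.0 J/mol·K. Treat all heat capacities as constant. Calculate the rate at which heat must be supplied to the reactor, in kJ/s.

Extent of reaction ξ = 0.704 × 88.4 = 62.234 mol/min
Reaction term: ξ·ΔH°_rxn = 62.234 × 37.4 = 2327.5 kJ/min
Sensible, feed 135→25 °C: -1682.3 kJ/min
Outlet flows (mol/min): A 26.166, B 62.234, H₂O 62.234
Sensible, products 25→181 °C: 2337.2 kJ/min
Q = ΔH = 2982.5 kJ/min = 49.708 kW
Heat supplied = 49.708 kJ/s

Q_in = 49.7 kJ/s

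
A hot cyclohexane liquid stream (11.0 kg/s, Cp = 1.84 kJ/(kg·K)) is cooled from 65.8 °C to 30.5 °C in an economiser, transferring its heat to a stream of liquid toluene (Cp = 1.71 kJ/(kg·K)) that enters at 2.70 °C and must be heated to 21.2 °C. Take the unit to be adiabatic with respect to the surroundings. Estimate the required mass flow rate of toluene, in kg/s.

Heat released by hot stream: Q = 11.0 × 1.84 × (65.8 − 30.5) = 714.47 kJ/s
Energy balance on cold side (adiabatic exchanger): Q = ṁ_c·Cp_c·(T_c,out − T_c,in)
ṁ_c = 714.47 / [1.71 × (21.2 − 2.70)] = 22.585 kg/s

ṁ_c = 22.6 kg/s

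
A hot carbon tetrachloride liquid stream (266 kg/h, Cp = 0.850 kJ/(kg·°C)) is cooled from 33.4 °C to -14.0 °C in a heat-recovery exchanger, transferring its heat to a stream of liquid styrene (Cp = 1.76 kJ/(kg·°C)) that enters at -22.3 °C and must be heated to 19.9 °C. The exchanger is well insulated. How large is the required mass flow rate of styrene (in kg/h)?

Heat released by hot stream: Q = 266 × 0.850 × (33.4 − -14.0) = 10717 kJ/h
Energy balance on cold side (adiabatic exchanger): Q = ṁ_c·Cp_c·(T_c,out − T_c,in)
ṁ_c = 10717 / [1.76 × (19.9 − -22.3)] = 144.3 kg/h

ṁ_c = 144 kg/h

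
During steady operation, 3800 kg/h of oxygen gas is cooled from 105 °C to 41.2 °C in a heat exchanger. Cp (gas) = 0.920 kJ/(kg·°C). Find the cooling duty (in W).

Q = ṁ·Cp·ΔT = 3800 × 0.920 × (41.2 − 105) = -223040 kJ/h
Converting: 223040 / 3600 s = 61.957 kW
Cooling duty = 61957 W

Q_c = 62000 W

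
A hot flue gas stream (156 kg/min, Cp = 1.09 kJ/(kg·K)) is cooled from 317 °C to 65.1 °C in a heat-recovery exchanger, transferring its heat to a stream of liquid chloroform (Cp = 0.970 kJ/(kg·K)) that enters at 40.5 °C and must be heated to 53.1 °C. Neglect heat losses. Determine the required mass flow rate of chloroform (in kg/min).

Heat released by hot stream: Q = 156 × 1.09 × (317 − 65.1) = 42833 kJ/min
Energy balance on cold side (adiabatic exchanger): Q = ṁ_c·Cp_c·(T_c,out − T_c,in)
ṁ_c = 42833 / [0.970 × (53.1 − 40.5)] = 3504.6 kg/min

ṁ_c = 3500 kg/min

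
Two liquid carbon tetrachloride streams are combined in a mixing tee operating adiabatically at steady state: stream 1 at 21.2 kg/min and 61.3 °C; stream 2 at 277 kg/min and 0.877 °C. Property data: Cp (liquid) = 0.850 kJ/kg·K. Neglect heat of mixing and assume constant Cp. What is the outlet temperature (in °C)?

Energy balance with Q = 0: Σ ṁᵢCp,ᵢ(T_out − Tᵢ) = 0
Σ ṁᵢCp,ᵢTᵢ = 21.2×0.850×61.3 + 277×0.850×0.877 = 1311.1
Σ ṁᵢCp,ᵢ = 21.2×0.850 + 277×0.850 = 253.47
T_out = 1311.1 / 253.47 = 5.1727 °C

T_out = 5.17 °C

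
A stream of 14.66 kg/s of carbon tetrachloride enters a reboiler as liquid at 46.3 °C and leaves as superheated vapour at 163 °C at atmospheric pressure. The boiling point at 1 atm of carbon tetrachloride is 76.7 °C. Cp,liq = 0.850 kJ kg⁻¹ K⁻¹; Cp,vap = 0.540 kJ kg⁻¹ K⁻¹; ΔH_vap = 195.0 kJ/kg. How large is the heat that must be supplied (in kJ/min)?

Q = 235000 kJ/min

liquid 46.3→76.7 °C: 25.84 kJ/kg
vaporisation at 76.7 °C: 195 kJ/kg
vapour 76.7→163 °C: 46.602 kJ/kg
Δh = 25.84 + 195 + 46.602 = 267.44 kJ/kg
Q = ṁ·Δh = 14.66 kg/s × 267.44 kJ/kg = 3920.7 kJ/s
|Q| = 3920.7 kW = 235240 kJ/min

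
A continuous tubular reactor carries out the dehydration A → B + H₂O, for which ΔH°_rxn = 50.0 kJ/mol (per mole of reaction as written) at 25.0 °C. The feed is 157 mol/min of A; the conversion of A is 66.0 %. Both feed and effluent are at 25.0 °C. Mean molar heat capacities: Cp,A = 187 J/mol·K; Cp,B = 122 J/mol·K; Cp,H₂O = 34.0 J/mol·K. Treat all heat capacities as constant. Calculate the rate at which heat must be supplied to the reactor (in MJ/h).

Q_in = 311 MJ/h

Extent of reaction ξ = 0.660 × 157 = 103.62 mol/min
Reaction term: ξ·ΔH°_rxn = 103.62 × 50.0 = 5181 kJ/min
Q = ΔH = 5181 kJ/min = 86.35 kW
Heat supplied = 310.86 MJ/h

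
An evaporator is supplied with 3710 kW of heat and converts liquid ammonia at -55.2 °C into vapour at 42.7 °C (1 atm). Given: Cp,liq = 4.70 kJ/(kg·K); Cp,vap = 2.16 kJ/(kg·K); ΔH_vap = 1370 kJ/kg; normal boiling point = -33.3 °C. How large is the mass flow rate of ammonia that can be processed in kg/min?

ṁ = 136 kg/min

Δh = 4.70×(-33.3−-55.2) + 1370 + 2.16×(42.7−-33.3) = 1637.1 kJ/kg
Q = 3710 kW = 3710 kJ/s = 222600 kJ/min
ṁ = Q/Δh = 222600 / 1637.1 = 135.97 kg/min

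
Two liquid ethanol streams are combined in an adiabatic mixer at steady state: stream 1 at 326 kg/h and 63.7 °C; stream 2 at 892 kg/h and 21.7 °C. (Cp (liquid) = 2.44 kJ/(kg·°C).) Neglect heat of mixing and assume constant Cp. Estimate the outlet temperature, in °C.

Adiabatic, steady state ⇒ Σ ṁᵢCp,ᵢ(T_out − Tᵢ) = 0
T_out = Σ ṁᵢCp,ᵢTᵢ / Σ ṁᵢCp,ᵢ
      = 97899 / 2971.9 = 32.941 °C

T_out = 32.9 °C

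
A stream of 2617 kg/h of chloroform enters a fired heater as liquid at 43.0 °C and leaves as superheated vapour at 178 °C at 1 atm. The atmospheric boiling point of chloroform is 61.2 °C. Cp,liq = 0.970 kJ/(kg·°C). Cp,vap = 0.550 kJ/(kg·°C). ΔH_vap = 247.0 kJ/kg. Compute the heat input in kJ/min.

liquid 43.0→61.2 °C: 17.654 kJ/kg
vaporisation at 61.2 °C: 247 kJ/kg
vapour 61.2→178 °C: 64.24 kJ/kg
Δh = 17.654 + 247 + 64.24 = 328.89 kJ/kg
Q = ṁ·Δh = 2617 kg/h × 328.89 kJ/kg = 860720 kJ/h
|Q| = 239.09 kW = 14345 kJ/min

Q = 14300 kJ/min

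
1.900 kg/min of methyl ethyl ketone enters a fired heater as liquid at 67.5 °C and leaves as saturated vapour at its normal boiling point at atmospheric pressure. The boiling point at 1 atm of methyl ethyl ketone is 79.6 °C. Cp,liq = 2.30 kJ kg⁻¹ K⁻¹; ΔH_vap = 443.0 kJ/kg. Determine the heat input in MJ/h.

Q = 53.7 MJ/h

liquid 67.5→79.6 °C: 27.83 kJ/kg
vaporisation at 79.6 °C: 443 kJ/kg
Δh = 27.83 + 443 = 470.83 kJ/kg
Q = ṁ·Δh = 1.900 kg/min × 470.83 kJ/kg = 894.58 kJ/min
|Q| = 14.91 kW = 53.675 MJ/h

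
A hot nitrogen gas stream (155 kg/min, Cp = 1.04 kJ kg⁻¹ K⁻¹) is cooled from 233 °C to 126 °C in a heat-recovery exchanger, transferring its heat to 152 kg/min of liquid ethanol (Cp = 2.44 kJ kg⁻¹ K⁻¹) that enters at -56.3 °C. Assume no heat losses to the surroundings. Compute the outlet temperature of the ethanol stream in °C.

T_c,out = -9.79 °C

Heat released by hot stream: Q = 155 × 1.04 × (233 − 126) = 17248 kJ/min
Energy balance on cold side (adiabatic exchanger): Q = ṁ_c·Cp_c·(T_c,out − T_c,in)
T_c,out = -56.3 + 17248/(152 × 2.44) = -9.7933 °C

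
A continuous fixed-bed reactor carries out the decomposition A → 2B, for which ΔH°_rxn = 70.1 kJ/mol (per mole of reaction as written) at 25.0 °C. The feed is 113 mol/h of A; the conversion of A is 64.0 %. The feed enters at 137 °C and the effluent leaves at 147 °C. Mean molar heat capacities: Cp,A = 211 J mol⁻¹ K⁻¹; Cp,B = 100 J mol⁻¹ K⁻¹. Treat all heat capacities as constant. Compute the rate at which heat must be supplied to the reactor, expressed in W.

Q_in = 1450 W

Extent of reaction ξ = 0.640 × 113 = 72.32 mol/h
Reaction term: ξ·ΔH°_rxn = 72.32 × 70.1 = 5069.6 kJ/h
Sensible, feed 137→25 °C: -2670.4 kJ/h
Outlet flows (mol/h): A 40.68, B 144.64
Sensible, products 25→147 °C: 2811.8 kJ/h
Q = ΔH = 5211 kJ/h = 1.4475 kW
Heat supplied = 1447.5 W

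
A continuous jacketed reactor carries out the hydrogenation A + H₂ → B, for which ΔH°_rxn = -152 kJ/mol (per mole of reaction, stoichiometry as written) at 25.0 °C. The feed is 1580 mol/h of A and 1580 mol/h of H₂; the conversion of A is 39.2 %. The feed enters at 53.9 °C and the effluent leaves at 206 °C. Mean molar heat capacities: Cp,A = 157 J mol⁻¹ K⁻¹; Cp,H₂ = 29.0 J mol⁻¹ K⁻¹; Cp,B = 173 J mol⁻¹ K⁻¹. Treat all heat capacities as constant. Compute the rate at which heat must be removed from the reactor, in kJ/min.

Q_out = 848 kJ/min

Extent of reaction ξ = 0.392 × 1580 = 619.36 mol/h
Reaction term: ξ·ΔH°_rxn = 619.36 × -152 = -94143 kJ/h
Sensible, feed 53.9→25 °C: -8493.1 kJ/h
Outlet flows (mol/h): A 960.64, H₂ 960.64, B 619.36
Sensible, products 25→206 °C: 51735 kJ/h
Q = ΔH = -50901 kJ/h = -14.139 kW
Heat removed = 848.35 kJ/min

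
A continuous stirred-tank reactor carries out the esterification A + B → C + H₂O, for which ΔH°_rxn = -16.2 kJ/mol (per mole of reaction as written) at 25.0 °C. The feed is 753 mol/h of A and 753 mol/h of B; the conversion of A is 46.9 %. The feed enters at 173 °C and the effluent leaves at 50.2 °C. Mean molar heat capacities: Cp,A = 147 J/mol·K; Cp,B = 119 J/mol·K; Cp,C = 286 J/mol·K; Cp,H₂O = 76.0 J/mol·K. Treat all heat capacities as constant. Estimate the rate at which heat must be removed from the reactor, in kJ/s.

Q_out = 8.18 kJ/s

Extent of reaction ξ = 0.469 × 753 = 353.16 mol/h
Reaction term: ξ·ΔH°_rxn = 353.16 × -16.2 = -5721.1 kJ/h
Sensible, feed 173→25 °C: -29644 kJ/h
Outlet flows (mol/h): A 399.84, B 399.84, C 353.16, H₂O 353.16
Sensible, products 25→50.2 °C: 5901.9 kJ/h
Q = ΔH = -29463 kJ/h = -8.1843 kW
Heat removed = 8.1843 kJ/s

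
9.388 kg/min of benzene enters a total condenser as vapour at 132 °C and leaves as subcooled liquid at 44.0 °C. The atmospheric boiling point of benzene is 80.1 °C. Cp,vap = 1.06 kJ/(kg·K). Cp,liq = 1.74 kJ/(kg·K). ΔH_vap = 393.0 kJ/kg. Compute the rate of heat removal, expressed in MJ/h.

Q_c = 288 MJ/h

vapour 132→80.1 °C: -55.014 kJ/kg
condensation at 80.1 °C: -393 kJ/kg
liquid 80.1→44.0 °C: -62.814 kJ/kg
Δh = -55.014 + -393 + -62.814 = -510.83 kJ/kg
Q = ṁ·Δh = 9.388 kg/min × -510.83 kJ/kg = -4795.7 kJ/min
|Q| = 79.928 kW = 287.74 MJ/h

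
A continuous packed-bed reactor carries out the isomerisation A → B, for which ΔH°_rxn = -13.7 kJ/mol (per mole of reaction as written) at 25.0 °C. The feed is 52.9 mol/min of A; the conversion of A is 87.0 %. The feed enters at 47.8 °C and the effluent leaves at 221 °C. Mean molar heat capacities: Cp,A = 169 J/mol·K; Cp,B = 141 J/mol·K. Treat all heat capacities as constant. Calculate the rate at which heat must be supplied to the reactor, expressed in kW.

Extent of reaction ξ = 0.870 × 52.9 = 46.023 mol/min
Reaction term: ξ·ΔH°_rxn = 46.023 × -13.7 = -630.52 kJ/min
Sensible, feed 47.8→25 °C: -203.83 kJ/min
Outlet flows (mol/min): A 6.877, B 46.023
Sensible, products 25→221 °C: 1499.7 kJ/min
Q = ΔH = 665.34 kJ/min = 11.089 kW
Heat supplied = 11.089 kW

Q_in = 11.1 kW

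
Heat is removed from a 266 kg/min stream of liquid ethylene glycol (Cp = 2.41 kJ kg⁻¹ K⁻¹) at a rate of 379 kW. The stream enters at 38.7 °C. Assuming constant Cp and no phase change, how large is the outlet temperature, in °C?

T_out = 3.23 °C

Q = 379 kW = 22740 kJ/min
ΔT = Q/(ṁ·Cp) = 22740/(266×2.41) = 35.472 K
T_out = 38.7 − 35.472 = 3.2275 °C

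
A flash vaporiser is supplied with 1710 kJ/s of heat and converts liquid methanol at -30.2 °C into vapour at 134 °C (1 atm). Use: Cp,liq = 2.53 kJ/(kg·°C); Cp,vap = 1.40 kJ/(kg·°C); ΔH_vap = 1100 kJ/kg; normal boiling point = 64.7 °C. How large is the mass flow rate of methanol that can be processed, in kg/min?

Δh = 2.53×(64.7−-30.2) + 1100 + 1.40×(134−64.7) = 1437.1 kJ/kg
Q = 1710 kJ/s = 1710 kJ/s = 102600 kJ/min
ṁ = Q/Δh = 102600 / 1437.1 = 71.393 kg/min

ṁ = 71.4 kg/min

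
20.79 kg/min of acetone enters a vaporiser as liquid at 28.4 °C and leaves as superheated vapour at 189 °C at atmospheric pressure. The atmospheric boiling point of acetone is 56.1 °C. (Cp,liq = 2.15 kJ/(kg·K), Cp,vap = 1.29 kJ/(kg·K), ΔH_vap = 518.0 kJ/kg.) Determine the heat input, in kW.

Q = 260 kW

liquid 28.4→56.1 °C: 59.555 kJ/kg
vaporisation at 56.1 °C: 518 kJ/kg
vapour 56.1→189 °C: 171.44 kJ/kg
Δh = 59.555 + 518 + 171.44 = 749 kJ/kg
Q = ṁ·Δh = 20.79 kg/min × 749 kJ/kg = 15572 kJ/min
|Q| = 259.53 kW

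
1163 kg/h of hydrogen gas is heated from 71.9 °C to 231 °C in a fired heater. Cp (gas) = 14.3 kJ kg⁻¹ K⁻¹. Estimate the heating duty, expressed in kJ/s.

Q = ṁ·Cp·ΔT = 1163 × 14.3 × (231 − 71.9) = 2.646e+06 kJ/h
Converting: 2.646e+06 / 3600 s = 734.99 kW

Q = 735 kJ/s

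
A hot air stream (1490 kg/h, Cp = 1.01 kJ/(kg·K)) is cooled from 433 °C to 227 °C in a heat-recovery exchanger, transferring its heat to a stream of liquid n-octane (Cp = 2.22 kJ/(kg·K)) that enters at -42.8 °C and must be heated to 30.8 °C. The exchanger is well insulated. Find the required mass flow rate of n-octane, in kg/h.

ṁ_c = 1900 kg/h

Heat released by hot stream: Q = 1490 × 1.01 × (433 − 227) = 310010 kJ/h
Energy balance on cold side (adiabatic exchanger): Q = ṁ_c·Cp_c·(T_c,out − T_c,in)
ṁ_c = 310010 / [2.22 × (30.8 − -42.8)] = 1897.3 kg/h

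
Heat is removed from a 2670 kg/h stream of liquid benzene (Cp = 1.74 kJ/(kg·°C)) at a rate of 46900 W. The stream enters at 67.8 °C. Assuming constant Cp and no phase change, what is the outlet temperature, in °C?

Q = 46900 W = 168840 kJ/h
ΔT = Q/(ṁ·Cp) = 168840/(2670×1.74) = 36.343 K
T_out = 67.8 − 36.343 = 31.457 °C

T_out = 31.5 °C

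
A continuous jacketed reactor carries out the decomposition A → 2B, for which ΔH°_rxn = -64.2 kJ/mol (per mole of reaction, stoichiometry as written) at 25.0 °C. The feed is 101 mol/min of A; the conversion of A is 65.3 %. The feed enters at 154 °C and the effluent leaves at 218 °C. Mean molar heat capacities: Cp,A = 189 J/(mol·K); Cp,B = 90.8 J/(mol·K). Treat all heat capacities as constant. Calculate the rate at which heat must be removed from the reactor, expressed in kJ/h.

Extent of reaction ξ = 0.653 × 101 = 65.953 mol/min
Reaction term: ξ·ΔH°_rxn = 65.953 × -64.2 = -4234.2 kJ/min
Sensible, feed 154→25 °C: -2462.5 kJ/min
Outlet flows (mol/min): A 35.047, B 131.91
Sensible, products 25→218 °C: 3590 kJ/min
Q = ΔH = -3106.7 kJ/min = -51.778 kW
Heat removed = 186400 kJ/h

Q_out = 186000 kJ/h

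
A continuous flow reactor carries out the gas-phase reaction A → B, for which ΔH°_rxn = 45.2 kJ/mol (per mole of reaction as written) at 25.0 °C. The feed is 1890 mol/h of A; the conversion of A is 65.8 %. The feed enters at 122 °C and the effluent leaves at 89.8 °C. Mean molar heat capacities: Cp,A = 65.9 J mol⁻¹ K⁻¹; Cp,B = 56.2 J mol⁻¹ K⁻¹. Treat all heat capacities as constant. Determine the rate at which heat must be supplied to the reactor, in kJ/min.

Extent of reaction ξ = 0.658 × 1890 = 1243.6 mol/h
Reaction term: ξ·ΔH°_rxn = 1243.6 × 45.2 = 56212 kJ/h
Sensible, feed 122→25 °C: -12081 kJ/h
Outlet flows (mol/h): A 646.38, B 1243.6
Sensible, products 25→89.8 °C: 7289.2 kJ/h
Q = ΔH = 51419 kJ/h = 14.283 kW
Heat supplied = 856.99 kJ/min

Q_in = 857 kJ/min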